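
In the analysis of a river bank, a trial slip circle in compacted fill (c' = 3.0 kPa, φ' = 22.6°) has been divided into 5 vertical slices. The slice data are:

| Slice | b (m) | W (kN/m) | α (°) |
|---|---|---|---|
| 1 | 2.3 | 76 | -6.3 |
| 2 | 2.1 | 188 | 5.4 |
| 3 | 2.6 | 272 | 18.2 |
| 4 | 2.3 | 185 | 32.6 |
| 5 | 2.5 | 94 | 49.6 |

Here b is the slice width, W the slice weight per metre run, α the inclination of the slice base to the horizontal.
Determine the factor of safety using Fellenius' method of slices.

Ordinary method of slices: FS = Σ[c'·Δl_i + (W_i cosα_i)·tanφ'] / Σ W_i sinα_i, with Δl_i = b_i / cosα_i.
Slice 1: Δl = 2.3/cos(-6.3°) = 2.314 m; N'_1 = 76·cos(-6.3°) = 75.5; c'Δl = 6.94; W sinα = -8.3
Slice 2: Δl = 2.1/cos5.4° = 2.109 m; N'_2 = 188·cos5.4° = 187.2; c'Δl = 6.33; W sinα = 17.7
Slice 3: Δl = 2.6/cos18.2° = 2.737 m; N'_3 = 272·cos18.2° = 258.4; c'Δl = 8.21; W sinα = 85.0
Slice 4: Δl = 2.3/cos32.6° = 2.730 m; N'_4 = 185·cos32.6° = 155.9; c'Δl = 8.19; W sinα = 99.7
Slice 5: Δl = 2.5/cos49.6° = 3.857 m; N'_5 = 94·cos49.6° = 60.9; c'Δl = 11.57; W sinα = 71.6
Σc'Δl = 41.2 kN/m; ΣN' = 737.9 kN/m; ΣW sinα = 265.6 kN/m
Resisting = 41.2 + 737.9·tan22.6° = 41.2 + 307.1 = 348.4 kN/m
FS = 348.4 / 265.6 = 1.312

FS = 1.31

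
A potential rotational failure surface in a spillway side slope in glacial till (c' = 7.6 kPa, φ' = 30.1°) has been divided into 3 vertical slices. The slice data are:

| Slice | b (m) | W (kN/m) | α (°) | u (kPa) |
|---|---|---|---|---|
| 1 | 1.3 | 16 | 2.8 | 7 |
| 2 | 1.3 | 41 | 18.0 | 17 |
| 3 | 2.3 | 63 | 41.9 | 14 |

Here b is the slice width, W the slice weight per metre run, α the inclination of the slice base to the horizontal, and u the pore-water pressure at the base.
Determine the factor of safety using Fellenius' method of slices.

Ordinary method of slices: FS = Σ[c'·Δl_i + (W_i cosα_i − u_i·Δl_i)·tanφ'] / Σ W_i sinα_i, with Δl_i = b_i / cosα_i.
Slice 1: Δl = 1.3/cos2.8° = 1.302 m; N'_1 = 16·cos2.8° − 7·1.302 = 6.9; c'Δl = 9.89; W sinα = 0.8
Slice 2: Δl = 1.3/cos18.0° = 1.367 m; N'_2 = 41·cos18.0° − 17·1.367 = 15.8; c'Δl = 10.39; W sinα = 12.7
Slice 3: Δl = 2.3/cos41.9° = 3.090 m; N'_3 = 63·cos41.9° − 14·3.090 = 3.6; c'Δl = 23.48; W sinα = 42.1
Σc'Δl = 43.8 kN/m; ΣN' = 26.3 kN/m; ΣW sinα = 55.5 kN/m
Resisting = 43.8 + 26.3·tan30.1° = 43.8 + 15.2 = 59.0 kN/m
FS = 59.0 / 55.5 = 1.062

FS = 1.06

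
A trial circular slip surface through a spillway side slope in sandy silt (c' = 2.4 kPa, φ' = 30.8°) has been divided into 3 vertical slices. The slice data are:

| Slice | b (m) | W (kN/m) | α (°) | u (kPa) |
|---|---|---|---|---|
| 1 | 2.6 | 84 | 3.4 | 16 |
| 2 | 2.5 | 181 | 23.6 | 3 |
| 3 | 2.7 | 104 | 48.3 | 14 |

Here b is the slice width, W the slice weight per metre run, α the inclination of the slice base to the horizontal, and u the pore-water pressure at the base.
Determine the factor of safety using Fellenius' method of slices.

Ordinary method of slices: FS = Σ[c'·Δl_i + (W_i cosα_i − u_i·Δl_i)·tanφ'] / Σ W_i sinα_i, with Δl_i = b_i / cosα_i.
Slice 1: Δl = 2.6/cos3.4° = 2.605 m; N'_1 = 84·cos3.4° − 16·2.605 = 42.2; c'Δl = 6.25; W sinα = 5.0
Slice 2: Δl = 2.5/cos23.6° = 2.728 m; N'_2 = 181·cos23.6° − 3·2.728 = 157.7; c'Δl = 6.55; W sinα = 72.5
Slice 3: Δl = 2.7/cos48.3° = 4.059 m; N'_3 = 104·cos48.3° − 14·4.059 = 12.4; c'Δl = 9.74; W sinα = 77.7
Σc'Δl = 22.5 kN/m; ΣN' = 212.2 kN/m; ΣW sinα = 155.1 kN/m
Resisting = 22.5 + 212.2·tan30.8° = 22.5 + 126.5 = 149.0 kN/m
FS = 149.0 / 155.1 = 0.961

FS = 0.96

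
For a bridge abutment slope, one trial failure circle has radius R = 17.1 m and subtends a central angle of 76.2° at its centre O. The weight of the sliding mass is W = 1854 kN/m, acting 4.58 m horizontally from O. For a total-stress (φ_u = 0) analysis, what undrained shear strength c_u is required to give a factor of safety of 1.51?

c_u = 33.0 kPa

FS = c_u·L_a·R / (W·d), so c_u = FS·W·d / (L_a·R).
Arc length L_a = R·θ = 17.1·(76.2°·π/180) = 17.1·1.3299 = 22.74 m
c_u = 1.51·1854·4.58 / (22.74·17.1) = 12821.9 / 388.89 = 32.97 kPa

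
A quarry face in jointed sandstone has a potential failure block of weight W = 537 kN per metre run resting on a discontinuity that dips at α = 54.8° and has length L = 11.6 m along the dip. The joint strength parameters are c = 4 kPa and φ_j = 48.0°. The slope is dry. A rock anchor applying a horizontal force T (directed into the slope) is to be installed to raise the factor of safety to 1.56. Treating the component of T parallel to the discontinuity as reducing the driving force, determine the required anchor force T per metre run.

T = 163 kN/m

Resolving forces along and normal to the sliding plane, with the horizontal anchor force T adding T·sinα to the effective normal force and T·cosα acting up the plane against the driving force:
FS = [cL + (W cosα + T sinα) tanφ_j] / [W sinα − T cosα]
Without the anchor: N' = 309.5 kN/m, driving T_d = 438.8 kN/m, resisting R = 4·11.6 + 309.5·tan48.0° = 390.2 kN/m, FS = 0.89.
Setting FS = 1.56 and solving for T:
1.56·(438.8 − T cos54.8°) = 390.2 + T sin54.8°·tan48.0°
T·(sin54.8°·tan48.0° + 1.56·cos54.8°) = 1.56·438.8 − 390.2
T·(0.8171·1.1106 + 1.56·0.5764) = 684.5 − 390.2 = 294.4
T·1.8068 = 294.4
T = 162.9 kN/m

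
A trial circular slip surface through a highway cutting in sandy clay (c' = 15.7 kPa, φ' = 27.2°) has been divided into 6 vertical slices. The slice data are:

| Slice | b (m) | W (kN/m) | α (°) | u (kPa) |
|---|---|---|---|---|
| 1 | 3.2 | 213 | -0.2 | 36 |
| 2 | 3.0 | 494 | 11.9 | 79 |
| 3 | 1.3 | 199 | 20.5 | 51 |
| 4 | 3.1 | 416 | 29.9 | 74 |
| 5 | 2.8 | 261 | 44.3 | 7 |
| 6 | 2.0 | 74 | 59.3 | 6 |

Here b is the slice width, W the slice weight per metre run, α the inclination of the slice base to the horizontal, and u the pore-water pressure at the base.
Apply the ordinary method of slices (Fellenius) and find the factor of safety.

FS = 1.08

Ordinary method of slices: FS = Σ[c'·Δl_i + (W_i cosα_i − u_i·Δl_i)·tanφ'] / Σ W_i sinα_i, with Δl_i = b_i / cosα_i.
Slice 1: Δl = 3.2/cos(-0.2°) = 3.200 m; N'_1 = 213·cos(-0.2°) − 36·3.200 = 97.8; c'Δl = 50.24; W sinα = -0.7
Slice 2: Δl = 3.0/cos11.9° = 3.066 m; N'_2 = 494·cos11.9° − 79·3.066 = 241.2; c'Δl = 48.13; W sinα = 101.9
Slice 3: Δl = 1.3/cos20.5° = 1.388 m; N'_3 = 199·cos20.5° − 51·1.388 = 115.6; c'Δl = 21.79; W sinα = 69.7
Slice 4: Δl = 3.1/cos29.9° = 3.576 m; N'_4 = 416·cos29.9° − 74·3.576 = 96.0; c'Δl = 56.14; W sinα = 207.4
Slice 5: Δl = 2.8/cos44.3° = 3.912 m; N'_5 = 261·cos44.3° − 7·3.912 = 159.4; c'Δl = 61.42; W sinα = 182.3
Slice 6: Δl = 2.0/cos59.3° = 3.917 m; N'_6 = 74·cos59.3° − 6·3.917 = 14.3; c'Δl = 61.50; W sinα = 63.6
Σc'Δl = 299.2 kN/m; ΣN' = 724.3 kN/m; ΣW sinα = 624.1 kN/m
Resisting = 299.2 + 724.3·tan27.2° = 299.2 + 372.2 = 671.5 kN/m
FS = 671.5 / 624.1 = 1.076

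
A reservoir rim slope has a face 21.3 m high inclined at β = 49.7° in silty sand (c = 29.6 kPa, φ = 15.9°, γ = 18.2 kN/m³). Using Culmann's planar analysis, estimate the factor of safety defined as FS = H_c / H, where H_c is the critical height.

H_c = (4c/γ) · sinβ cosφ / [1 − cos(β − φ)]
    = (4·29.6/18.2) · sin49.7°·cos15.9° / [1 − cos33.8°]
    = 6.505 · 0.7335 / 0.1690 = 28.23 m
FS = H_c / H = 28.23 / 21.3 = 1.325

FS = 1.33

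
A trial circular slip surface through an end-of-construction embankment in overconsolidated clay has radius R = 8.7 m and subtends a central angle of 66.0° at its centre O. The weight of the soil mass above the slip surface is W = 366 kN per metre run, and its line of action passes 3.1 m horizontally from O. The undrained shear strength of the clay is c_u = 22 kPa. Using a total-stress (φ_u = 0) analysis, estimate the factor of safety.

Taking moments about the centre O, the resisting moment is provided by the undrained shear strength acting along the arc:
Arc length L_a = R·θ = 8.7·(66.0°·π/180) = 8.7·1.1519 = 10.02 m
M_R = c_u·L_a·R = 22·10.02·8.7 = 1918.1 kN·m/m
M_D = W·d = 366·3.1 = 1134.6 kN·m/m
FS = M_R / M_D = 1918.1 / 1134.6 = 1.691

FS = 1.69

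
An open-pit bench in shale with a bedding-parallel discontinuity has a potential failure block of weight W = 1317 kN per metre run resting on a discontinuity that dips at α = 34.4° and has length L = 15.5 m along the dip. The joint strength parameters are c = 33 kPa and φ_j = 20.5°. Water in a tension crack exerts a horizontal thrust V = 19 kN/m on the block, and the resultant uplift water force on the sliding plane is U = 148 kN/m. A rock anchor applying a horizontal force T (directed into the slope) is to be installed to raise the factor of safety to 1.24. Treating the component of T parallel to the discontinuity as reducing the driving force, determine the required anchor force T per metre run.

T = 68 kN/m

Resolving forces along and normal to the sliding plane, with the horizontal anchor force T adding T·sinα to the effective normal force and T·cosα acting up the plane against the driving force:
FS = [cL + (W cosα − U − V sinα + T sinα) tanφ_j] / [W sinα + V cosα − T cosα]
Without the anchor: N' = 927.9 kN/m, driving T_d = 759.7 kN/m, resisting R = 33·15.5 + 927.9·tan20.5° = 858.4 kN/m, FS = 1.13.
Setting FS = 1.24 and solving for T:
1.24·(759.7 − T cos34.4°) = 858.4 + T sin34.4°·tan20.5°
T·(sin34.4°·tan20.5° + 1.24·cos34.4°) = 1.24·759.7 − 858.4
T·(0.5650·0.3739 + 1.24·0.8251) = 942.1 − 858.4 = 83.6
T·1.2344 = 83.6
T = 67.8 kN/m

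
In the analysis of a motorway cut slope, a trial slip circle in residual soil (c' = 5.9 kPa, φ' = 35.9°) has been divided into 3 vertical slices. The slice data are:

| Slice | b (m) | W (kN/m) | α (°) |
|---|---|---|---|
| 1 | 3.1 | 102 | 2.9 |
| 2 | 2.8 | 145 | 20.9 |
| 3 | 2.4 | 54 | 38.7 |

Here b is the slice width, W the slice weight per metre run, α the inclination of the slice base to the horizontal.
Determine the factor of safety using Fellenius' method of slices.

Ordinary method of slices: FS = Σ[c'·Δl_i + (W_i cosα_i)·tanφ'] / Σ W_i sinα_i, with Δl_i = b_i / cosα_i.
Slice 1: Δl = 3.1/cos2.9° = 3.104 m; N'_1 = 102·cos2.9° = 101.9; c'Δl = 18.31; W sinα = 5.2
Slice 2: Δl = 2.8/cos20.9° = 2.997 m; N'_2 = 145·cos20.9° = 135.5; c'Δl = 17.68; W sinα = 51.7
Slice 3: Δl = 2.4/cos38.7° = 3.075 m; N'_3 = 54·cos38.7° = 42.1; c'Δl = 18.14; W sinα = 33.8
Σc'Δl = 54.1 kN/m; ΣN' = 279.5 kN/m; ΣW sinα = 90.7 kN/m
Resisting = 54.1 + 279.5·tan35.9° = 54.1 + 202.3 = 256.4 kN/m
FS = 256.4 / 90.7 = 2.829

FS = 2.83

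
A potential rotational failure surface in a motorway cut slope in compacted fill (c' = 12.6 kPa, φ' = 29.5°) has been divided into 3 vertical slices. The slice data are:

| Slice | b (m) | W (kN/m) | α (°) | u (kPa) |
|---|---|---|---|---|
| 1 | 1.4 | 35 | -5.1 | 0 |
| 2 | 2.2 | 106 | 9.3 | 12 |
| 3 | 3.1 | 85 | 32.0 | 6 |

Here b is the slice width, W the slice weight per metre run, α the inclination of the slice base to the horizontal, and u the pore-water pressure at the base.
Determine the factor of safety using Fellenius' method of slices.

Ordinary method of slices: FS = Σ[c'·Δl_i + (W_i cosα_i − u_i·Δl_i)·tanφ'] / Σ W_i sinα_i, with Δl_i = b_i / cosα_i.
Slice 1: Δl = 1.4/cos(-5.1°) = 1.406 m; N'_1 = 35·cos(-5.1°) − 0·1.406 = 34.9; c'Δl = 17.71; W sinα = -3.1
Slice 2: Δl = 2.2/cos9.3° = 2.229 m; N'_2 = 106·cos9.3° − 12·2.229 = 77.9; c'Δl = 28.09; W sinα = 17.1
Slice 3: Δl = 3.1/cos32.0° = 3.655 m; N'_3 = 85·cos32.0° − 6·3.655 = 50.2; c'Δl = 46.06; W sinα = 45.0
Σc'Δl = 91.9 kN/m; ΣN' = 162.9 kN/m; ΣW sinα = 59.1 kN/m
Resisting = 91.9 + 162.9·tan29.5° = 91.9 + 92.1 = 184.0 kN/m
FS = 184.0 / 59.1 = 3.115

FS = 3.12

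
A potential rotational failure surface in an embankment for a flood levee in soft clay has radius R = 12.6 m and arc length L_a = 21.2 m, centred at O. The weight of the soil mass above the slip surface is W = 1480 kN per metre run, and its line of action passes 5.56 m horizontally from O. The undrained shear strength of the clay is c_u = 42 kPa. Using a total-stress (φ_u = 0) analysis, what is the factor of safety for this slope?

Taking moments about the centre O, the resisting moment is provided by the undrained shear strength acting along the arc:
M_R = c_u·L_a·R = 42·21.20·12.6 = 11219.0 kN·m/m
M_D = W·d = 1480·5.56 = 8228.8 kN·m/m
FS = M_R / M_D = 11219.0 / 8228.8 = 1.363

FS = 1.36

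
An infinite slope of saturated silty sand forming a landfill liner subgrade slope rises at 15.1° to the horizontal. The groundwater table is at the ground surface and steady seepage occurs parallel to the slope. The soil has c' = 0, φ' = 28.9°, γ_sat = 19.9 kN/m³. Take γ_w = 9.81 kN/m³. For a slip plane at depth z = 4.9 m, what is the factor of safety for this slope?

With seepage parallel to the slope and the water table at the surface, the effective normal stress on the slip plane uses the buoyant unit weight γ' = γ_sat − γ_w while the driving shear stress uses γ_sat:
FS = [c' + γ' z cos²β tanφ'] / [γ_sat z sinβ cosβ]
(For c' = 0 this reduces to FS = (γ'/γ_sat)·tanφ'/tanβ.)
γ' = 19.9 − 9.81 = 10.09 kN/m³
Numerator = 0.0 + 10.09·4.9·cos²15.1°·tan28.9° = 0.0 + 10.09·4.9·0.9321·0.5520 = 25.441 kPa
Denominator = 19.9·4.9·sin15.1°·cos15.1° = 19.9·4.9·0.2605·0.9655 = 24.525 kPa
FS = 25.441 / 24.525 = 1.037

FS = 1.04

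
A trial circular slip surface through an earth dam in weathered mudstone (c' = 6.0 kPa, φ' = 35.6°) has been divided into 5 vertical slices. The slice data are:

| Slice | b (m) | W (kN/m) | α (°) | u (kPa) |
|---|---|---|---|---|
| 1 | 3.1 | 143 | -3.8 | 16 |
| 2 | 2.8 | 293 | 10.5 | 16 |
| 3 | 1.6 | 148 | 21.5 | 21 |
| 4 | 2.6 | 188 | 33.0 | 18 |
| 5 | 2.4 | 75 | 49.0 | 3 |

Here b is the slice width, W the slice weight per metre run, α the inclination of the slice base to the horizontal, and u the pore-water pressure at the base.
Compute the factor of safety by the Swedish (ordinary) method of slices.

FS = 1.94

Ordinary method of slices: FS = Σ[c'·Δl_i + (W_i cosα_i − u_i·Δl_i)·tanφ'] / Σ W_i sinα_i, with Δl_i = b_i / cosα_i.
Slice 1: Δl = 3.1/cos(-3.8°) = 3.107 m; N'_1 = 143·cos(-3.8°) − 16·3.107 = 93.0; c'Δl = 18.64; W sinα = -9.5
Slice 2: Δl = 2.8/cos10.5° = 2.848 m; N'_2 = 293·cos10.5° − 16·2.848 = 242.5; c'Δl = 17.09; W sinα = 53.4
Slice 3: Δl = 1.6/cos21.5° = 1.720 m; N'_3 = 148·cos21.5° − 21·1.720 = 101.6; c'Δl = 10.32; W sinα = 54.2
Slice 4: Δl = 2.6/cos33.0° = 3.100 m; N'_4 = 188·cos33.0° − 18·3.100 = 101.9; c'Δl = 18.60; W sinα = 102.4
Slice 5: Δl = 2.4/cos49.0° = 3.658 m; N'_5 = 75·cos49.0° − 3·3.658 = 38.2; c'Δl = 21.95; W sinα = 56.6
Σc'Δl = 86.6 kN/m; ΣN' = 577.2 kN/m; ΣW sinα = 257.2 kN/m
Resisting = 86.6 + 577.2·tan35.6° = 86.6 + 413.2 = 499.8 kN/m
FS = 499.8 / 257.2 = 1.944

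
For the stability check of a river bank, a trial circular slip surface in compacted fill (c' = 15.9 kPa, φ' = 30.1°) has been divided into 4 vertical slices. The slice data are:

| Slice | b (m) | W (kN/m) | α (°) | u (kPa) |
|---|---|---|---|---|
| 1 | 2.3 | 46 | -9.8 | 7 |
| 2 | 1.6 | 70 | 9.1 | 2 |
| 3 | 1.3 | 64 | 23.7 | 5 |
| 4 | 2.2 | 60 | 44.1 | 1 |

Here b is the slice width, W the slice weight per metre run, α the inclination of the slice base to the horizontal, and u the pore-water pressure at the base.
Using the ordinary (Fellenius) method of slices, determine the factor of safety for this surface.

Ordinary method of slices: FS = Σ[c'·Δl_i + (W_i cosα_i − u_i·Δl_i)·tanφ'] / Σ W_i sinα_i, with Δl_i = b_i / cosα_i.
Slice 1: Δl = 2.3/cos(-9.8°) = 2.334 m; N'_1 = 46·cos(-9.8°) − 7·2.334 = 29.0; c'Δl = 37.11; W sinα = -7.8
Slice 2: Δl = 1.6/cos9.1° = 1.620 m; N'_2 = 70·cos9.1° − 2·1.620 = 65.9; c'Δl = 25.76; W sinα = 11.1
Slice 3: Δl = 1.3/cos23.7° = 1.420 m; N'_3 = 64·cos23.7° − 5·1.420 = 51.5; c'Δl = 22.57; W sinα = 25.7
Slice 4: Δl = 2.2/cos44.1° = 3.064 m; N'_4 = 60·cos44.1° − 1·3.064 = 40.0; c'Δl = 48.71; W sinα = 41.8
Σc'Δl = 134.2 kN/m; ΣN' = 186.4 kN/m; ΣW sinα = 70.7 kN/m
Resisting = 134.2 + 186.4·tan30.1° = 134.2 + 108.1 = 242.2 kN/m
FS = 242.2 / 70.7 = 3.425

FS = 3.42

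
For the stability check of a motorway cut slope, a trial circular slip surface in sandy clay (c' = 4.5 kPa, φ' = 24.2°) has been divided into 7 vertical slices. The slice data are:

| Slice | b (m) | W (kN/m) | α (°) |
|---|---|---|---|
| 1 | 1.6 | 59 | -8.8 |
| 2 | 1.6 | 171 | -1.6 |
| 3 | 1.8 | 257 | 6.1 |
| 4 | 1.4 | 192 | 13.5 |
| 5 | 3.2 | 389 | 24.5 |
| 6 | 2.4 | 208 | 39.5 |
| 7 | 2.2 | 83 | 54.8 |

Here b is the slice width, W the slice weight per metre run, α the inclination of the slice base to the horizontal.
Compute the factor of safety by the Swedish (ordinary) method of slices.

Ordinary method of slices: FS = Σ[c'·Δl_i + (W_i cosα_i)·tanφ'] / Σ W_i sinα_i, with Δl_i = b_i / cosα_i.
Slice 1: Δl = 1.6/cos(-8.8°) = 1.619 m; N'_1 = 59·cos(-8.8°) = 58.3; c'Δl = 7.29; W sinα = -9.0
Slice 2: Δl = 1.6/cos(-1.6°) = 1.601 m; N'_2 = 171·cos(-1.6°) = 170.9; c'Δl = 7.20; W sinα = -4.8
Slice 3: Δl = 1.8/cos6.1° = 1.810 m; N'_3 = 257·cos6.1° = 255.5; c'Δl = 8.15; W sinα = 27.3
Slice 4: Δl = 1.4/cos13.5° = 1.440 m; N'_4 = 192·cos13.5° = 186.7; c'Δl = 6.48; W sinα = 44.8
Slice 5: Δl = 3.2/cos24.5° = 3.517 m; N'_5 = 389·cos24.5° = 354.0; c'Δl = 15.82; W sinα = 161.3
Slice 6: Δl = 2.4/cos39.5° = 3.110 m; N'_6 = 208·cos39.5° = 160.5; c'Δl = 14.00; W sinα = 132.3
Slice 7: Δl = 2.2/cos54.8° = 3.817 m; N'_7 = 83·cos54.8° = 47.8; c'Δl = 17.17; W sinα = 67.8
Σc'Δl = 76.1 kN/m; ΣN' = 1233.8 kN/m; ΣW sinα = 419.8 kN/m
Resisting = 76.1 + 1233.8·tan24.2° = 76.1 + 554.5 = 630.6 kN/m
FS = 630.6 / 419.8 = 1.502

FS = 1.50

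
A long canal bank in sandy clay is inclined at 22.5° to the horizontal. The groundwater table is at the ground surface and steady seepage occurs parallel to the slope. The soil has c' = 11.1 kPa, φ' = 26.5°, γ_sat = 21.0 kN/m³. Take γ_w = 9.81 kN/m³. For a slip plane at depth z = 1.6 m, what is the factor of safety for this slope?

With seepage parallel to the slope and the water table at the surface, the effective normal stress on the slip plane uses the buoyant unit weight γ' = γ_sat − γ_w while the driving shear stress uses γ_sat:
FS = [c' + γ' z cos²β tanφ'] / [γ_sat z sinβ cosβ]
γ' = 21.0 − 9.81 = 11.19 kN/m³
Numerator = 11.1 + 11.19·1.6·cos²22.5°·tan26.5° = 11.1 + 11.19·1.6·0.8536·0.4986 = 18.719 kPa
Denominator = 21.0·1.6·sin22.5°·cos22.5° = 21.0·1.6·0.3827·0.9239 = 11.879 kPa
FS = 18.719 / 11.879 = 1.576

FS = 1.58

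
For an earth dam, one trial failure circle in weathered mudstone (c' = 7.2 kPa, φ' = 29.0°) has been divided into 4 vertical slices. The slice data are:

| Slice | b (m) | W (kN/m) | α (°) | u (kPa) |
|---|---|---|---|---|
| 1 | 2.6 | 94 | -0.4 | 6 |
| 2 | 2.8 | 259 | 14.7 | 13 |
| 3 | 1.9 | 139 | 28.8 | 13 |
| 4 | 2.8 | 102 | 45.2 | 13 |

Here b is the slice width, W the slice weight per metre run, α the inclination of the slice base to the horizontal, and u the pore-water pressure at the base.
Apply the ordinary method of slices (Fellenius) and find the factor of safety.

Ordinary method of slices: FS = Σ[c'·Δl_i + (W_i cosα_i − u_i·Δl_i)·tanφ'] / Σ W_i sinα_i, with Δl_i = b_i / cosα_i.
Slice 1: Δl = 2.6/cos(-0.4°) = 2.600 m; N'_1 = 94·cos(-0.4°) − 6·2.600 = 78.4; c'Δl = 18.72; W sinα = -0.7
Slice 2: Δl = 2.8/cos14.7° = 2.895 m; N'_2 = 259·cos14.7° − 13·2.895 = 212.9; c'Δl = 20.84; W sinα = 65.7
Slice 3: Δl = 1.9/cos28.8° = 2.168 m; N'_3 = 139·cos28.8° − 13·2.168 = 93.6; c'Δl = 15.61; W sinα = 67.0
Slice 4: Δl = 2.8/cos45.2° = 3.974 m; N'_4 = 102·cos45.2° − 13·3.974 = 20.2; c'Δl = 28.61; W sinα = 72.4
Σc'Δl = 83.8 kN/m; ΣN' = 405.1 kN/m; ΣW sinα = 204.4 kN/m
Resisting = 83.8 + 405.1·tan29.0° = 83.8 + 224.6 = 308.3 kN/m
FS = 308.3 / 204.4 = 1.508

FS = 1.51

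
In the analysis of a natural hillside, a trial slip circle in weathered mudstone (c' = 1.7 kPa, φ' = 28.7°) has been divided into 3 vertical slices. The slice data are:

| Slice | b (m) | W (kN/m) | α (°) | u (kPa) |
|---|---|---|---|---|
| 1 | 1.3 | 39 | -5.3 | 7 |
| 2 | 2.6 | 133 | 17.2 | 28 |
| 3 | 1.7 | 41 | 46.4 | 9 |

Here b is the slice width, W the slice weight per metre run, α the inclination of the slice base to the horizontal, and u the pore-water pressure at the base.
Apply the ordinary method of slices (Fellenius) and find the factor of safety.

FS = 0.89

Ordinary method of slices: FS = Σ[c'·Δl_i + (W_i cosα_i − u_i·Δl_i)·tanφ'] / Σ W_i sinα_i, with Δl_i = b_i / cosα_i.
Slice 1: Δl = 1.3/cos(-5.3°) = 1.306 m; N'_1 = 39·cos(-5.3°) − 7·1.306 = 29.7; c'Δl = 2.22; W sinα = -3.6
Slice 2: Δl = 2.6/cos17.2° = 2.722 m; N'_2 = 133·cos17.2° − 28·2.722 = 50.8; c'Δl = 4.63; W sinα = 39.3
Slice 3: Δl = 1.7/cos46.4° = 2.465 m; N'_3 = 41·cos46.4° − 9·2.465 = 6.1; c'Δl = 4.19; W sinα = 29.7
Σc'Δl = 11.0 kN/m; ΣN' = 86.6 kN/m; ΣW sinα = 65.4 kN/m
Resisting = 11.0 + 86.6·tan28.7° = 11.0 + 47.4 = 58.5 kN/m
FS = 58.5 / 65.4 = 0.894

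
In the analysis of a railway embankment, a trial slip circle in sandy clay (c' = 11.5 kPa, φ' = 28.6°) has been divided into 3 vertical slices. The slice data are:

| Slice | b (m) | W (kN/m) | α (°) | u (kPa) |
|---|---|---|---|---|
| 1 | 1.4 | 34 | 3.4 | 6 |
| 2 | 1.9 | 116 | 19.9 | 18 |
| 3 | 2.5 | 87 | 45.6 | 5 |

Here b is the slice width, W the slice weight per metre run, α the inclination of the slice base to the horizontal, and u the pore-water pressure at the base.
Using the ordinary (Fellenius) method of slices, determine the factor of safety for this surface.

Ordinary method of slices: FS = Σ[c'·Δl_i + (W_i cosα_i − u_i·Δl_i)·tanφ'] / Σ W_i sinα_i, with Δl_i = b_i / cosα_i.
Slice 1: Δl = 1.4/cos3.4° = 1.402 m; N'_1 = 34·cos3.4° − 6·1.402 = 25.5; c'Δl = 16.13; W sinα = 2.0
Slice 2: Δl = 1.9/cos19.9° = 2.021 m; N'_2 = 116·cos19.9° − 18·2.021 = 72.7; c'Δl = 23.24; W sinα = 39.5
Slice 3: Δl = 2.5/cos45.6° = 3.573 m; N'_3 = 87·cos45.6° − 5·3.573 = 43.0; c'Δl = 41.09; W sinα = 62.2
Σc'Δl = 80.5 kN/m; ΣN' = 141.2 kN/m; ΣW sinα = 103.7 kN/m
Resisting = 80.5 + 141.2·tan28.6° = 80.5 + 77.0 = 157.5 kN/m
FS = 157.5 / 103.7 = 1.519

FS = 1.52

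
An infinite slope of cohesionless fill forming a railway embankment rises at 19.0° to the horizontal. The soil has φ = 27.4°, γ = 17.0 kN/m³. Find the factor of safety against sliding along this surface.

FS = 1.51

For a dry cohesionless infinite slope the factor of safety is FS = tanφ / tanβ.
FS = tan27.4° / tan19.0° = 0.5184 / 0.3443 = 1.505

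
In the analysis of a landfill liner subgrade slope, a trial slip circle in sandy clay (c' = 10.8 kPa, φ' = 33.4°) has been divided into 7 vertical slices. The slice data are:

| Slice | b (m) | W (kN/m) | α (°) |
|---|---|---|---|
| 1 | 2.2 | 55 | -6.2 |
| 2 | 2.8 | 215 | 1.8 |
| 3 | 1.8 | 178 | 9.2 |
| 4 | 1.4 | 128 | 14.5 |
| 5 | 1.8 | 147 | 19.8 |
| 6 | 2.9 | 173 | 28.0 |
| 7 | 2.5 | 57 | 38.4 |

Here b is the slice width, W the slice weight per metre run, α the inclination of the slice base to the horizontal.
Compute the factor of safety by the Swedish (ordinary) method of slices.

Ordinary method of slices: FS = Σ[c'·Δl_i + (W_i cosα_i)·tanφ'] / Σ W_i sinα_i, with Δl_i = b_i / cosα_i.
Slice 1: Δl = 2.2/cos(-6.2°) = 2.213 m; N'_1 = 55·cos(-6.2°) = 54.7; c'Δl = 23.90; W sinα = -5.9
Slice 2: Δl = 2.8/cos1.8° = 2.801 m; N'_2 = 215·cos1.8° = 214.9; c'Δl = 30.25; W sinα = 6.8
Slice 3: Δl = 1.8/cos9.2° = 1.823 m; N'_3 = 178·cos9.2° = 175.7; c'Δl = 19.69; W sinα = 28.5
Slice 4: Δl = 1.4/cos14.5° = 1.446 m; N'_4 = 128·cos14.5° = 123.9; c'Δl = 15.62; W sinα = 32.0
Slice 5: Δl = 1.8/cos19.8° = 1.913 m; N'_5 = 147·cos19.8° = 138.3; c'Δl = 20.66; W sinα = 49.8
Slice 6: Δl = 2.9/cos28.0° = 3.284 m; N'_6 = 173·cos28.0° = 152.7; c'Δl = 35.47; W sinα = 81.2
Slice 7: Δl = 2.5/cos38.4° = 3.190 m; N'_7 = 57·cos38.4° = 44.7; c'Δl = 34.45; W sinα = 35.4
Σc'Δl = 180.1 kN/m; ΣN' = 904.9 kN/m; ΣW sinα = 227.7 kN/m
Resisting = 180.1 + 904.9·tan33.4° = 180.1 + 596.7 = 776.7 kN/m
FS = 776.7 / 227.7 = 3.411

FS = 3.41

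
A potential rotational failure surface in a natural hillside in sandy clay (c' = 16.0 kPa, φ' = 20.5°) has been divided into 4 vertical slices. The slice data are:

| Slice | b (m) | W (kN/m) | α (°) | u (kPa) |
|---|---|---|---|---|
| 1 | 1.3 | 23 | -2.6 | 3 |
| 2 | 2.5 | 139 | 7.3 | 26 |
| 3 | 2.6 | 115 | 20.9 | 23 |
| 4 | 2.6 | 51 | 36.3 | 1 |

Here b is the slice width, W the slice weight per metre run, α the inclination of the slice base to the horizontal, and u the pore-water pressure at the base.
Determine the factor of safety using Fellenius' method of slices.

Ordinary method of slices: FS = Σ[c'·Δl_i + (W_i cosα_i − u_i·Δl_i)·tanφ'] / Σ W_i sinα_i, with Δl_i = b_i / cosα_i.
Slice 1: Δl = 1.3/cos(-2.6°) = 1.301 m; N'_1 = 23·cos(-2.6°) − 3·1.301 = 19.1; c'Δl = 20.82; W sinα = -1.0
Slice 2: Δl = 2.5/cos7.3° = 2.520 m; N'_2 = 139·cos7.3° − 26·2.520 = 72.3; c'Δl = 40.33; W sinα = 17.7
Slice 3: Δl = 2.6/cos20.9° = 2.783 m; N'_3 = 115·cos20.9° − 23·2.783 = 43.4; c'Δl = 44.53; W sinα = 41.0
Slice 4: Δl = 2.6/cos36.3° = 3.226 m; N'_4 = 51·cos36.3° − 1·3.226 = 37.9; c'Δl = 51.62; W sinα = 30.2
Σc'Δl = 157.3 kN/m; ΣN' = 172.7 kN/m; ΣW sinα = 87.8 kN/m
Resisting = 157.3 + 172.7·tan20.5° = 157.3 + 64.6 = 221.9 kN/m
FS = 221.9 / 87.8 = 2.526

FS = 2.53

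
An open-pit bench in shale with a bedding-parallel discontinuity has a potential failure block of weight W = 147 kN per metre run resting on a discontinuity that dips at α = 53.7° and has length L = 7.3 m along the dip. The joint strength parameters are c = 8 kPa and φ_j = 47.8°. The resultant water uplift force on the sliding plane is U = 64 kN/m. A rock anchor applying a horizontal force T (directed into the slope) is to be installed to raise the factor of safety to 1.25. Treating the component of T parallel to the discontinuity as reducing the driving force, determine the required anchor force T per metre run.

Resolving forces along and normal to the sliding plane, with the horizontal anchor force T adding T·sinα to the effective normal force and T·cosα acting up the plane against the driving force:
FS = [cL + (W cosα − U + T sinα) tanφ_j] / [W sinα − T cosα]
Without the anchor: N' = 23.0 kN/m, driving T_d = 118.5 kN/m, resisting R = 8·7.3 + 23.0·tan47.8° = 83.8 kN/m, FS = 0.71.
Setting FS = 1.25 and solving for T:
1.25·(118.5 − T cos53.7°) = 83.8 + T sin53.7°·tan47.8°
T·(sin53.7°·tan47.8° + 1.25·cos53.7°) = 1.25·118.5 − 83.8
T·(0.8059·1.1028 + 1.25·0.5920) = 148.1 − 83.8 = 64.3
T·1.6288 = 64.3
T = 39.5 kN/m

T = 39 kN/m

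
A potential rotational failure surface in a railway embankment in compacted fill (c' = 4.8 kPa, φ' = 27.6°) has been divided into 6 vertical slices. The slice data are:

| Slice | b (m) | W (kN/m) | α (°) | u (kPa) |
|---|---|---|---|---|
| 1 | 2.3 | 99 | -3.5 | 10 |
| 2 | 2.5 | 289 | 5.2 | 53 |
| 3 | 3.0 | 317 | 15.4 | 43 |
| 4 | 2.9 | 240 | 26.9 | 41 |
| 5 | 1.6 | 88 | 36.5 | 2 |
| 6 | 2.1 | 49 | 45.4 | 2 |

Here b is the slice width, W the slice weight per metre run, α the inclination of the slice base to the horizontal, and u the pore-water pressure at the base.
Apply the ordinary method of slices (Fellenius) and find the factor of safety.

FS = 1.27

Ordinary method of slices: FS = Σ[c'·Δl_i + (W_i cosα_i − u_i·Δl_i)·tanφ'] / Σ W_i sinα_i, with Δl_i = b_i / cosα_i.
Slice 1: Δl = 2.3/cos(-3.5°) = 2.304 m; N'_1 = 99·cos(-3.5°) − 10·2.304 = 75.8; c'Δl = 11.06; W sinα = -6.0
Slice 2: Δl = 2.5/cos5.2° = 2.510 m; N'_2 = 289·cos5.2° − 53·2.510 = 154.8; c'Δl = 12.05; W sinα = 26.2
Slice 3: Δl = 3.0/cos15.4° = 3.112 m; N'_3 = 317·cos15.4° − 43·3.112 = 171.8; c'Δl = 14.94; W sinα = 84.2
Slice 4: Δl = 2.9/cos26.9° = 3.252 m; N'_4 = 240·cos26.9° − 41·3.252 = 80.7; c'Δl = 15.61; W sinα = 108.6
Slice 5: Δl = 1.6/cos36.5° = 1.990 m; N'_5 = 88·cos36.5° − 2·1.990 = 66.8; c'Δl = 9.55; W sinα = 52.3
Slice 6: Δl = 2.1/cos45.4° = 2.991 m; N'_6 = 49·cos45.4° − 2·2.991 = 28.4; c'Δl = 14.36; W sinα = 34.9
Σc'Δl = 77.6 kN/m; ΣN' = 578.2 kN/m; ΣW sinα = 300.1 kN/m
Resisting = 77.6 + 578.2·tan27.6° = 77.6 + 302.3 = 379.9 kN/m
FS = 379.9 / 300.1 = 1.266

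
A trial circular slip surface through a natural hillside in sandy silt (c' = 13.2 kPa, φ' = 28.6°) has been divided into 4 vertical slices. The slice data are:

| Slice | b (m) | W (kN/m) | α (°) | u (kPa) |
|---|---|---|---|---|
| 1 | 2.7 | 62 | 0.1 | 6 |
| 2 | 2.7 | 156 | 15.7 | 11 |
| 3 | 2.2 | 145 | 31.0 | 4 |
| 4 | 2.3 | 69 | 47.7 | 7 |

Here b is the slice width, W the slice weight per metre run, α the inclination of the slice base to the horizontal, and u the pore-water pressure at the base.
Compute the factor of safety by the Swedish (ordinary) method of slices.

FS = 1.88

Ordinary method of slices: FS = Σ[c'·Δl_i + (W_i cosα_i − u_i·Δl_i)·tanφ'] / Σ W_i sinα_i, with Δl_i = b_i / cosα_i.
Slice 1: Δl = 2.7/cos0.1° = 2.700 m; N'_1 = 62·cos0.1° − 6·2.700 = 45.8; c'Δl = 35.64; W sinα = 0.1
Slice 2: Δl = 2.7/cos15.7° = 2.805 m; N'_2 = 156·cos15.7° − 11·2.805 = 119.3; c'Δl = 37.02; W sinα = 42.2
Slice 3: Δl = 2.2/cos31.0° = 2.567 m; N'_3 = 145·cos31.0° − 4·2.567 = 114.0; c'Δl = 33.88; W sinα = 74.7
Slice 4: Δl = 2.3/cos47.7° = 3.417 m; N'_4 = 69·cos47.7° − 7·3.417 = 22.5; c'Δl = 45.11; W sinα = 51.0
Σc'Δl = 151.7 kN/m; ΣN' = 301.7 kN/m; ΣW sinα = 168.0 kN/m
Resisting = 151.7 + 301.7·tan28.6° = 151.7 + 164.5 = 316.1 kN/m
FS = 316.1 / 168.0 = 1.881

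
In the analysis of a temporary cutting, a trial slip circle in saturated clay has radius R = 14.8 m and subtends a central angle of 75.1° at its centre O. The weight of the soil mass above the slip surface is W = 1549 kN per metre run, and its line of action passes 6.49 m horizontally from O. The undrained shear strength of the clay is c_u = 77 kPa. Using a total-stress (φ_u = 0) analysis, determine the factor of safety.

Taking moments about the centre O, the resisting moment is provided by the undrained shear strength acting along the arc:
Arc length L_a = R·θ = 14.8·(75.1°·π/180) = 14.8·1.3107 = 19.40 m
M_R = c_u·L_a·R = 77·19.40·14.8 = 22107.1 kN·m/m
M_D = W·d = 1549·6.49 = 10053.0 kN·m/m
FS = M_R / M_D = 22107.1 / 10053.0 = 2.199

FS = 2.20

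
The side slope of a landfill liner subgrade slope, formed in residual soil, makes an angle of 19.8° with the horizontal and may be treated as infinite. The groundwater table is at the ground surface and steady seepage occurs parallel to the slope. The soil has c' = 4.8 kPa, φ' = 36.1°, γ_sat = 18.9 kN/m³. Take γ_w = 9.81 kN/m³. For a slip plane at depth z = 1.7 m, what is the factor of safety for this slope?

With seepage parallel to the slope and the water table at the surface, the effective normal stress on the slip plane uses the buoyant unit weight γ' = γ_sat − γ_w while the driving shear stress uses γ_sat:
FS = [c' + γ' z cos²β tanφ'] / [γ_sat z sinβ cosβ]
γ' = 18.9 − 9.81 = 9.09 kN/m³
Numerator = 4.8 + 9.09·1.7·cos²19.8°·tan36.1° = 4.8 + 9.09·1.7·0.8853·0.7292 = 14.776 kPa
Denominator = 18.9·1.7·sin19.8°·cos19.8° = 18.9·1.7·0.3387·0.9409 = 10.240 kPa
FS = 14.776 / 10.240 = 1.443

FS = 1.44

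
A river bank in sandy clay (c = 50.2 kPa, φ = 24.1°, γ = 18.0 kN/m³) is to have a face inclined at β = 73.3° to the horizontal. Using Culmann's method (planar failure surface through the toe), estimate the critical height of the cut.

H_c = 28.14 m

Culmann's analysis gives the critical failure plane at α_cr = (β + φ)/2 = (73.3 + 24.1)/2 = 48.7°, and the critical height
H_c = (4c/γ) · sinβ cosφ / [1 − cos(β − φ)]
    = (4·50.2/18.0) · sin73.3°·cos24.1° / [1 − cos(49.2°)]
    = 11.156 · 0.9578·0.9128 / [1 − 0.6534]
    = 11.156 · 0.8743 / 0.3466
    = 28.14 m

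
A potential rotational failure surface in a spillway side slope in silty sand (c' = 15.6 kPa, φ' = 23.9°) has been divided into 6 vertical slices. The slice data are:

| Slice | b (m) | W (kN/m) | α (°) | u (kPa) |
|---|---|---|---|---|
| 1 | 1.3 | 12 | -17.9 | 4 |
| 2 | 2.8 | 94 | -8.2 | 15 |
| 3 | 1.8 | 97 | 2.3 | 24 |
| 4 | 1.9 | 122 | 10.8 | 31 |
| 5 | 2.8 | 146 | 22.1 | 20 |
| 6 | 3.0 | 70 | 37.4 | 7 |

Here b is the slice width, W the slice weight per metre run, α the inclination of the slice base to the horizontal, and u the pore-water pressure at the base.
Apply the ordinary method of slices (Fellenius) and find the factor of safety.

Ordinary method of slices: FS = Σ[c'·Δl_i + (W_i cosα_i − u_i·Δl_i)·tanφ'] / Σ W_i sinα_i, with Δl_i = b_i / cosα_i.
Slice 1: Δl = 1.3/cos(-17.9°) = 1.366 m; N'_1 = 12·cos(-17.9°) − 4·1.366 = 6.0; c'Δl = 21.31; W sinα = -3.7
Slice 2: Δl = 2.8/cos(-8.2°) = 2.829 m; N'_2 = 94·cos(-8.2°) − 15·2.829 = 50.6; c'Δl = 44.13; W sinα = -13.4
Slice 3: Δl = 1.8/cos2.3° = 1.801 m; N'_3 = 97·cos2.3° − 24·1.801 = 53.7; c'Δl = 28.10; W sinα = 3.9
Slice 4: Δl = 1.9/cos10.8° = 1.934 m; N'_4 = 122·cos10.8° − 31·1.934 = 59.9; c'Δl = 30.17; W sinα = 22.9
Slice 5: Δl = 2.8/cos22.1° = 3.022 m; N'_5 = 146·cos22.1° − 20·3.022 = 74.8; c'Δl = 47.14; W sinα = 54.9
Slice 6: Δl = 3.0/cos37.4° = 3.776 m; N'_6 = 70·cos37.4° − 7·3.776 = 29.2; c'Δl = 58.91; W sinα = 42.5
Σc'Δl = 229.8 kN/m; ΣN' = 274.1 kN/m; ΣW sinα = 107.1 kN/m
Resisting = 229.8 + 274.1·tan23.9° = 229.8 + 121.5 = 351.3 kN/m
FS = 351.3 / 107.1 = 3.280

FS = 3.28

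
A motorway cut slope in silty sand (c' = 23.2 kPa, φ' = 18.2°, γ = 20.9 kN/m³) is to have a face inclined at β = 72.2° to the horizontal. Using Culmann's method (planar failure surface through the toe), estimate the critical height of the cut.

Culmann's analysis gives the critical failure plane at α_cr = (β + φ')/2 = (72.2 + 18.2)/2 = 45.2°, and the critical height
H_c = (4c'/γ) · sinβ cosφ' / [1 − cos(β − φ')]
    = (4·23.2/20.9) · sin72.2°·cos18.2° / [1 − cos(54.0°)]
    = 4.440 · 0.9521·0.9500 / [1 − 0.5878]
    = 4.440 · 0.9045 / 0.4122
    = 9.74 m

H_c = 9.74 m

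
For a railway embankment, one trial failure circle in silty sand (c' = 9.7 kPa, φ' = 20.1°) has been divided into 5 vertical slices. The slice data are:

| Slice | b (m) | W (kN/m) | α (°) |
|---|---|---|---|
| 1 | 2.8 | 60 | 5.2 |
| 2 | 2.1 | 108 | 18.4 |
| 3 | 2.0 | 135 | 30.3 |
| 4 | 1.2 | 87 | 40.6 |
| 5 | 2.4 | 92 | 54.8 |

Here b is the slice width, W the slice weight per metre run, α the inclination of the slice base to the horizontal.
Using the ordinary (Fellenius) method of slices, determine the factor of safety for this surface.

FS = 1.14

Ordinary method of slices: FS = Σ[c'·Δl_i + (W_i cosα_i)·tanφ'] / Σ W_i sinα_i, with Δl_i = b_i / cosα_i.
Slice 1: Δl = 2.8/cos5.2° = 2.812 m; N'_1 = 60·cos5.2° = 59.8; c'Δl = 27.27; W sinα = 5.4
Slice 2: Δl = 2.1/cos18.4° = 2.213 m; N'_2 = 108·cos18.4° = 102.5; c'Δl = 21.47; W sinα = 34.1
Slice 3: Δl = 2.0/cos30.3° = 2.316 m; N'_3 = 135·cos30.3° = 116.6; c'Δl = 22.47; W sinα = 68.1
Slice 4: Δl = 1.2/cos40.6° = 1.580 m; N'_4 = 87·cos40.6° = 66.1; c'Δl = 15.33; W sinα = 56.6
Slice 5: Δl = 2.4/cos54.8° = 4.164 m; N'_5 = 92·cos54.8° = 53.0; c'Δl = 40.39; W sinα = 75.2
Σc'Δl = 126.9 kN/m; ΣN' = 397.9 kN/m; ΣW sinα = 239.4 kN/m
Resisting = 126.9 + 397.9·tan20.1° = 126.9 + 145.6 = 272.5 kN/m
FS = 272.5 / 239.4 = 1.138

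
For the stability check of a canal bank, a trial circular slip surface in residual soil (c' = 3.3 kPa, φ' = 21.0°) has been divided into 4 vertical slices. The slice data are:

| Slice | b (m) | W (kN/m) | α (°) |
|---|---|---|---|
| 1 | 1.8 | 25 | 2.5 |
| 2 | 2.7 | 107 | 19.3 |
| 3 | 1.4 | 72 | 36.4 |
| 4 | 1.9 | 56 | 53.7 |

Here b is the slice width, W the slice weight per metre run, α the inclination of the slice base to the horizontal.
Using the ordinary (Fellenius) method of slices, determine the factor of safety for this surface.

FS = 0.93

Ordinary method of slices: FS = Σ[c'·Δl_i + (W_i cosα_i)·tanφ'] / Σ W_i sinα_i, with Δl_i = b_i / cosα_i.
Slice 1: Δl = 1.8/cos2.5° = 1.802 m; N'_1 = 25·cos2.5° = 25.0; c'Δl = 5.95; W sinα = 1.1
Slice 2: Δl = 2.7/cos19.3° = 2.861 m; N'_2 = 107·cos19.3° = 101.0; c'Δl = 9.44; W sinα = 35.4
Slice 3: Δl = 1.4/cos36.4° = 1.739 m; N'_3 = 72·cos36.4° = 58.0; c'Δl = 5.74; W sinα = 42.7
Slice 4: Δl = 1.9/cos53.7° = 3.209 m; N'_4 = 56·cos53.7° = 33.2; c'Δl = 10.59; W sinα = 45.1
Σc'Δl = 31.7 kN/m; ΣN' = 217.1 kN/m; ΣW sinα = 124.3 kN/m
Resisting = 31.7 + 217.1·tan21.0° = 31.7 + 83.3 = 115.0 kN/m
FS = 115.0 / 124.3 = 0.925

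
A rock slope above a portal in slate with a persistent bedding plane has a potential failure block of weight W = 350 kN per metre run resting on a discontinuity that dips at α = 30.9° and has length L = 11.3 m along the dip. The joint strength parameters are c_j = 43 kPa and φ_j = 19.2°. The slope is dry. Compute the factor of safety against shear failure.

FS = 3.29

Resolving the block weight along and normal to the plane and applying the Mohr–Coulomb strength on the joint:
N' = W cosα = 350·cos30.9° = 300.3 kN/m
Driving force T = W sinα = 350·sin30.9° = 179.7 kN/m
Resisting force R = c_j·L + N'·tanφ_j = 43·11.3 + 300.3·tan19.2° = 485.9 + 104.6 = 590.5 kN/m
FS = R / T = 590.5 / 179.7 = 3.285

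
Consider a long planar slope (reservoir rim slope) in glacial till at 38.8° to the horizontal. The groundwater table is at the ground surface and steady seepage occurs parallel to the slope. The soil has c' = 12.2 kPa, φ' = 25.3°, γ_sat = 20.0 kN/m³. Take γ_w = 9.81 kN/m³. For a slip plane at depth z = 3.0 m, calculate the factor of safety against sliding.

FS = 0.72

With seepage parallel to the slope and the water table at the surface, the effective normal stress on the slip plane uses the buoyant unit weight γ' = γ_sat − γ_w while the driving shear stress uses γ_sat:
FS = [c' + γ' z cos²β tanφ'] / [γ_sat z sinβ cosβ]
γ' = 20.0 − 9.81 = 10.19 kN/m³
Numerator = 12.2 + 10.19·3.0·cos²38.8°·tan25.3° = 12.2 + 10.19·3.0·0.6074·0.4727 = 20.977 kPa
Denominator = 20.0·3.0·sin38.8°·cos38.8° = 20.0·3.0·0.6266·0.7793 = 29.300 kPa
FS = 20.977 / 29.300 = 0.716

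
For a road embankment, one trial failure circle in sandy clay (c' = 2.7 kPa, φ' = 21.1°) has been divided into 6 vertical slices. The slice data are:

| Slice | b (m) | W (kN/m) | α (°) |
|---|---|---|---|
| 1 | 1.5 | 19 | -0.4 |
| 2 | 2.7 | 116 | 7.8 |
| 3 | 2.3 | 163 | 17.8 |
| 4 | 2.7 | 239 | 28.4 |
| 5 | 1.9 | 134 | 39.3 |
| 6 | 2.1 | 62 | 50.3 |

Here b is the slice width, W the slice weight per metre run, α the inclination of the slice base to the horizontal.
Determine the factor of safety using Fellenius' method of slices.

Ordinary method of slices: FS = Σ[c'·Δl_i + (W_i cosα_i)·tanφ'] / Σ W_i sinα_i, with Δl_i = b_i / cosα_i.
Slice 1: Δl = 1.5/cos(-0.4°) = 1.500 m; N'_1 = 19·cos(-0.4°) = 19.0; c'Δl = 4.05; W sinα = -0.1
Slice 2: Δl = 2.7/cos7.8° = 2.725 m; N'_2 = 116·cos7.8° = 114.9; c'Δl = 7.36; W sinα = 15.7
Slice 3: Δl = 2.3/cos17.8° = 2.416 m; N'_3 = 163·cos17.8° = 155.2; c'Δl = 6.52; W sinα = 49.8
Slice 4: Δl = 2.7/cos28.4° = 3.069 m; N'_4 = 239·cos28.4° = 210.2; c'Δl = 8.29; W sinα = 113.7
Slice 5: Δl = 1.9/cos39.3° = 2.455 m; N'_5 = 134·cos39.3° = 103.7; c'Δl = 6.63; W sinα = 84.9
Slice 6: Δl = 2.1/cos50.3° = 3.288 m; N'_6 = 62·cos50.3° = 39.6; c'Δl = 8.88; W sinα = 47.7
Σc'Δl = 41.7 kN/m; ΣN' = 642.7 kN/m; ΣW sinα = 311.7 kN/m
Resisting = 41.7 + 642.7·tan21.1° = 41.7 + 248.0 = 289.7 kN/m
FS = 289.7 / 311.7 = 0.929

FS = 0.93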